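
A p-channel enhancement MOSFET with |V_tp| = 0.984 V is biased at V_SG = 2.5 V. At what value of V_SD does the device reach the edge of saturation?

V_SD,sat = 1.52 V

The boundary between triode and saturation is V_SD = V_SG − |V_tp| = V_ov.
V_ov = 2.5 − 0.984 = 1.52 V.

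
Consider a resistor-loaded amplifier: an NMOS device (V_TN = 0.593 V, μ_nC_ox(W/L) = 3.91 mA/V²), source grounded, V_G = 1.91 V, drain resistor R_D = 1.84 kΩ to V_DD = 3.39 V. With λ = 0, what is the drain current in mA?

V_GS = V_G = 1.91 V, so V_ov = 1.91 − 0.593 = 1.32 V.
Assume saturation: I_D = ½ k_n V_ov² = 0.5 × 3.91 × 1.32² = 3.39 mA, giving V_DS = V_DD − I_D R_D = 3.39 − 3.39 × 1.84 = -2.85 V.
But -2.85 V < V_ov = 1.32 V, so the device is actually in triode.
In triode I_D = k_n[V_ov V_DS − ½ V_DS²] and I_D = (V_DD − V_DS)/R_D. Equating: 3.6 V_DS² − 10.48 V_DS + 3.39 = 0, giving V_DS = 0.371 V (the root below V_ov).
I_D = (3.39 − 0.371) / 1.84 = 1.64 mA.

I_D = 1.64 mA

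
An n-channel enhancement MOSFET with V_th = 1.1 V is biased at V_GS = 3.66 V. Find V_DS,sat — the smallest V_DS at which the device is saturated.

V_DS,sat = 2.56 V

The boundary between triode and saturation is V_DS = V_GS − V_th = V_ov.
V_ov = 3.66 − 1.1 = 2.56 V.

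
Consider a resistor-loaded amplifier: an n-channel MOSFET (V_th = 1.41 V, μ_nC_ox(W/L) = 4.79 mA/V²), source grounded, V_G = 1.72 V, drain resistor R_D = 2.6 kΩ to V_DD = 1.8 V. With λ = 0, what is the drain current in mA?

V_GS = V_G = 1.72 V, so V_ov = 1.72 − 1.41 = 0.31 V.
Assume saturation: I_D = ½ k_n V_ov² = 0.5 × 4.79 × 0.31² = 0.23 mA, giving V_DS = V_DD − I_D R_D = 1.8 − 0.23 × 2.6 = 1.2 V.
V_DS = 1.2 V ≥ V_ov = 0.31 V, confirming saturation.

I_D = 0.230 mA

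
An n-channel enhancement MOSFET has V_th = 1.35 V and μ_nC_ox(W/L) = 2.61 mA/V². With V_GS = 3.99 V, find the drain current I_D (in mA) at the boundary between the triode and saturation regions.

I_D = 9.10 mA

At the boundary V_DS = V_ov = V_GS − V_th = 3.99 − 1.35 = 2.64 V.
I_D = ½ k_n V_ov² = 0.5 × 2.61 × 2.64² = 9.1 mA.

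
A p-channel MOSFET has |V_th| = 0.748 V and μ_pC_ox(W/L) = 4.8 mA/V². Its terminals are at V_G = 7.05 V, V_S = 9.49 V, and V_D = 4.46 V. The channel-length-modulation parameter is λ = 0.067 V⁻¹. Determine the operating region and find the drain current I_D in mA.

Saturation; I_D = 9.19 mA

V_SG = V_S − V_G = 9.49 − 7.05 = 2.44 V; V_SD = V_S − V_D = 9.49 − 4.46 = 5.03 V.
V_ov = V_SG − |V_th| = 2.44 − 0.748 = 1.69 V.
Since V_SD = 5.03 V ≥ V_ov = 1.69 V, the device is in saturation.
I_D = ½ k_p V_ov² (1 + λ V_SD) = 0.5 × 4.8 × 1.69² × (1 + 0.067 × 5.03) = 9.19 mA.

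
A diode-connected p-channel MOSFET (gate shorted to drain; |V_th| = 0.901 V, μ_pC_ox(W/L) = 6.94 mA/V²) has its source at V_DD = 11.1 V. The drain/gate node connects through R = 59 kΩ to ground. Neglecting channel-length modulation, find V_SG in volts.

V_SG = 1.12 V

With gate tied to drain, V_SG = V_SD ≥ V_SG − |V_th|, so the device is in saturation.
KCL at the drain: ½ k_p (V_SG − |V_th|)² = (V_DD − V_SG)/R.
Let x = V_SG − 0.901. Then 205 x² + x − 10.2 = 0, giving x = 0.221 V (positive root), so V_SG = 1.12 V.
I_D = (V_DD − V_SG)/R = (11.1 − 1.12) / 59 = 0.169 mA.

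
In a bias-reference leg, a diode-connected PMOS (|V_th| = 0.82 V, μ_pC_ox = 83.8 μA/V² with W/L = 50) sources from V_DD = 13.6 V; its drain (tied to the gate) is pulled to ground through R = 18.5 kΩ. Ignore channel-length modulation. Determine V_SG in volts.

With gate tied to drain, V_SG = V_SD ≥ V_SG − |V_th|, so the device is in saturation.
k_p = μ_pC_ox · (W/L) = 4.19 mA/V².
KCL at the drain: ½ k_p (V_SG − |V_th|)² = (V_DD − V_SG)/R.
Let x = V_SG − 0.82. Then 38.8 x² + x − 12.78 = 0, giving x = 0.561 V (positive root), so V_SG = 1.38 V.
I_D = (V_DD − V_SG)/R = (13.6 − 1.38) / 18.5 = 0.66 mA.

V_SG = 1.38 V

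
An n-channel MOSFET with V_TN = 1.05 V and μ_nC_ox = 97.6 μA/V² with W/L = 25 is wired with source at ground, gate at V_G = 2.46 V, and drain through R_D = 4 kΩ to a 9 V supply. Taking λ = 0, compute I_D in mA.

V_GS = V_G = 2.46 V, so V_ov = 2.46 − 1.05 = 1.41 V.
k_n = μ_nC_ox · (W/L) = 2.44 mA/V².
Assume saturation: I_D = ½ k_n V_ov² = 0.5 × 2.44 × 1.41² = 2.43 mA, giving V_DS = V_DD − I_D R_D = 9 − 2.43 × 4 = -0.702 V.
But -0.702 V < V_ov = 1.41 V, so the device is actually in triode.
In triode I_D = k_n[V_ov V_DS − ½ V_DS²] and I_D = (V_DD − V_DS)/R_D. Equating: 4.88 V_DS² − 14.76 V_DS + 9 = 0, giving V_DS = 0.847 V (the root below V_ov).
I_D = (9 − 0.847) / 4 = 2.04 mA.

I_D = 2.04 mA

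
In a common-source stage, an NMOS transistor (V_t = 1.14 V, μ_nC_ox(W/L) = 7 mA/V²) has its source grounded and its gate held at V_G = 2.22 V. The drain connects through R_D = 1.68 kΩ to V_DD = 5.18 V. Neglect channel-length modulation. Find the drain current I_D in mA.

V_GS = V_G = 2.22 V, so V_ov = 2.22 − 1.14 = 1.08 V.
Assume saturation: I_D = ½ k_n V_ov² = 0.5 × 7 × 1.08² = 4.08 mA, giving V_DS = V_DD − I_D R_D = 5.18 − 4.08 × 1.68 = -1.68 V.
But -1.68 V < V_ov = 1.08 V, so the device is actually in triode.
In triode I_D = k_n[V_ov V_DS − ½ V_DS²] and I_D = (V_DD − V_DS)/R_D. Equating: 5.88 V_DS² − 13.7 V_DS + 5.18 = 0, giving V_DS = 0.475 V (the root below V_ov).
I_D = (5.18 − 0.475) / 1.68 = 2.8 mA.

I_D = 2.80 mA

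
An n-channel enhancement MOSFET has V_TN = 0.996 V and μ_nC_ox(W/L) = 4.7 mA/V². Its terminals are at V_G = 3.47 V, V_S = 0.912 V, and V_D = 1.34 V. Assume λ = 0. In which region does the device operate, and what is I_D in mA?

V_GS = V_G − V_S = 3.47 − 0.912 = 2.56 V; V_DS = V_D − V_S = 1.34 − 0.912 = 0.428 V.
V_ov = V_GS − V_TN = 2.56 − 0.996 = 1.56 V.
Since V_DS = 0.428 V < V_ov = 1.56 V, the device is in the triode region.
I_D = k_n [V_ov · V_DS − ½ V_DS²] = 4.7 × [1.56 × 0.428 − 0.5 × 0.428²] = 2.71 mA.

Triode; I_D = 2.71 mA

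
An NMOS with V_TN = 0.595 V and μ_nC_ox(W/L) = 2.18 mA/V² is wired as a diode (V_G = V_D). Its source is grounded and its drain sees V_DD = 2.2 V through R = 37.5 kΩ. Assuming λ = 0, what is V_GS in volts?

With gate tied to drain, V_GS = V_DS ≥ V_GS − V_TN, so the device is in saturation.
KCL at the drain: ½ k_n (V_GS − V_TN)² = (V_DD − V_GS)/R.
Let x = V_GS − 0.595. Then 40.9 x² + x − 1.605 = 0, giving x = 0.186 V (positive root), so V_GS = 0.781 V.
I_D = (V_DD − V_GS)/R = (2.2 − 0.781) / 37.5 = 0.0378 mA.

V_GS = 0.781 V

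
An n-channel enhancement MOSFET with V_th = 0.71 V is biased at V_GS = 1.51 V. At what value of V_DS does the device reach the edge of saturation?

V_DS,sat = 0.800 V

The boundary between triode and saturation is V_DS = V_GS − V_th = V_ov.
V_ov = 1.51 − 0.71 = 0.8 V.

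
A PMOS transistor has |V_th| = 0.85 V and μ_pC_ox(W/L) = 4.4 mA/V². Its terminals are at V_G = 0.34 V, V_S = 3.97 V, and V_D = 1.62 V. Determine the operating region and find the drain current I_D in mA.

V_SG = V_S − V_G = 3.97 − 0.34 = 3.63 V; V_SD = V_S − V_D = 3.97 − 1.62 = 2.35 V.
V_ov = V_SG − |V_th| = 3.63 − 0.85 = 2.78 V.
Since V_SD = 2.35 V < V_ov = 2.78 V, the device is in the triode region.
I_D = k_p [V_ov · V_SD − ½ V_SD²] = 4.4 × [2.78 × 2.35 − 0.5 × 2.35²] = 16.6 mA.

Triode; I_D = 16.6 mA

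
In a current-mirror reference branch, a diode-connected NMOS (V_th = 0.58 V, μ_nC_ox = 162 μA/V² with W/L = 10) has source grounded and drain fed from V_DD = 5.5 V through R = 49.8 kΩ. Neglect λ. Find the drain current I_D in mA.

I_D = 0.0920 mA

With gate tied to drain, V_GS = V_DS ≥ V_GS − V_th, so the device is in saturation.
k_n = μ_nC_ox · (W/L) = 1.62 mA/V².
KCL at the drain: ½ k_n (V_GS − V_th)² = (V_DD − V_GS)/R.
Let x = V_GS − 0.58. Then 40.3 x² + x − 4.92 = 0, giving x = 0.337 V (positive root), so V_GS = 0.917 V.
I_D = (V_DD − V_GS)/R = (5.5 − 0.917) / 49.8 = 0.092 mA.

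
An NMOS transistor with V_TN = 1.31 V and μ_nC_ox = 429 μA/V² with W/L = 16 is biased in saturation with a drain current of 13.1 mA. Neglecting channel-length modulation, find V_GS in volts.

V_GS = 3.26 V

k_n = μ_nC_ox · (W/L) = 6.864 mA/V².
In saturation I_D = ½ k_n (V_GS − V_TN)², so V_GS − V_TN = √(2 I_D / k_n) = √(2 × 13.1 / 6.864) = 1.95 V.
V_GS = 1.31 + 1.95 = 3.26 V.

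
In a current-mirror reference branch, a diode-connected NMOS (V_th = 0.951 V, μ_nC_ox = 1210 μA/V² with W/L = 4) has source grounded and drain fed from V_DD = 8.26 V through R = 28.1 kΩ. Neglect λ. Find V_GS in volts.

V_GS = 1.27 V

With gate tied to drain, V_GS = V_DS ≥ V_GS − V_th, so the device is in saturation.
k_n = μ_nC_ox · (W/L) = 4.84 mA/V².
KCL at the drain: ½ k_n (V_GS − V_th)² = (V_DD − V_GS)/R.
Let x = V_GS − 0.951. Then 68 x² + x − 7.309 = 0, giving x = 0.321 V (positive root), so V_GS = 1.27 V.
I_D = (V_DD − V_GS)/R = (8.26 − 1.27) / 28.1 = 0.249 mA.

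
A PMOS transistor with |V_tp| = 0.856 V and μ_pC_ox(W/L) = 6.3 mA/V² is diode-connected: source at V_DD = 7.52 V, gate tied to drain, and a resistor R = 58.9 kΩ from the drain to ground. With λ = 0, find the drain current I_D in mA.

With gate tied to drain, V_SG = V_SD ≥ V_SG − |V_tp|, so the device is in saturation.
KCL at the drain: ½ k_p (V_SG − |V_tp|)² = (V_DD − V_SG)/R.
Let x = V_SG − 0.856. Then 186 x² + x − 6.664 = 0, giving x = 0.187 V (positive root), so V_SG = 1.04 V.
I_D = (V_DD − V_SG)/R = (7.52 − 1.04) / 58.9 = 0.11 mA.

I_D = 0.110 mA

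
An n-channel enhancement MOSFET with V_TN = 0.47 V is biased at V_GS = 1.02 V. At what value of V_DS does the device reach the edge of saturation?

V_DS,sat = 0.550 V

The boundary between triode and saturation is V_DS = V_GS − V_TN = V_ov.
V_ov = 1.02 − 0.47 = 0.55 V.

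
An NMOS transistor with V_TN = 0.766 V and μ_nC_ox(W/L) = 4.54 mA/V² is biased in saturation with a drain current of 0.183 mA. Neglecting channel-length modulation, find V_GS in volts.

In saturation I_D = ½ k_n (V_GS − V_TN)², so V_GS − V_TN = √(2 I_D / k_n) = √(2 × 0.183 / 4.54) = 0.284 V.
V_GS = 0.766 + 0.284 = 1.05 V.

V_GS = 1.05 V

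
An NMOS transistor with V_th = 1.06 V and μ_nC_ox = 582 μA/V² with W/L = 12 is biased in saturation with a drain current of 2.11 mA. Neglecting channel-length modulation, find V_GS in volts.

k_n = μ_nC_ox · (W/L) = 6.984 mA/V².
In saturation I_D = ½ k_n (V_GS − V_th)², so V_GS − V_th = √(2 I_D / k_n) = √(2 × 2.11 / 6.984) = 0.777 V.
V_GS = 1.06 + 0.777 = 1.84 V.

V_GS = 1.84 V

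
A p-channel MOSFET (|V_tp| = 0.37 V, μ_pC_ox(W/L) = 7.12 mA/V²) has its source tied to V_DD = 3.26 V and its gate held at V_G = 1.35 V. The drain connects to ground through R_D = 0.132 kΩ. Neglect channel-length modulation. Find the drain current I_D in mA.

I_D = 8.44 mA

V_SG = V_DD − V_G = 3.26 − 1.35 = 1.91 V, so V_ov = 1.91 − 0.37 = 1.54 V.
Assume saturation: I_D = ½ k_p V_ov² = 0.5 × 7.12 × 1.54² = 8.44 mA, giving V_SD = V_DD − I_D R_D = 3.26 − 8.44 × 0.132 = 2.15 V.
V_SD = 2.15 V ≥ V_ov = 1.54 V, confirming saturation.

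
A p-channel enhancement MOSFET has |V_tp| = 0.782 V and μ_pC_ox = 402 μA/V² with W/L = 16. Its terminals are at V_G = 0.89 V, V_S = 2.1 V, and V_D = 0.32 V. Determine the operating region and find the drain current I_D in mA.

V_SG = V_S − V_G = 2.1 − 0.89 = 1.21 V; V_SD = V_S − V_D = 2.1 − 0.32 = 1.78 V.
k_p = μ_pC_ox · (W/L) = 6.432 mA/V².
V_ov = V_SG − |V_tp| = 1.21 − 0.782 = 0.428 V.
Since V_SD = 1.78 V ≥ V_ov = 0.428 V, the device is in saturation.
I_D = ½ k_p V_ov² = 0.5 × 6.432 × 0.428² = 0.589 mA.

Saturation; I_D = 0.589 mA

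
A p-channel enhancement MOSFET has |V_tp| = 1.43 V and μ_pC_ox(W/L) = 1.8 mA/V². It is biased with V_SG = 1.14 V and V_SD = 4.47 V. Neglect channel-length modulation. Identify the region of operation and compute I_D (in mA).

Cutoff; I_D = 0 mA

V_SG = 1.14 V < |V_tp| = 1.43 V, so the transistor is in cutoff.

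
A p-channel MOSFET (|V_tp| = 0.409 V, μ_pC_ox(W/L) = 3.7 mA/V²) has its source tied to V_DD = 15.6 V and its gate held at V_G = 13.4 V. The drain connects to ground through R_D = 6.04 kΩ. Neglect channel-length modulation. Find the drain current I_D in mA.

I_D = 2.51 mA

V_SG = V_DD − V_G = 15.6 − 13.4 = 2.2 V, so V_ov = 2.2 − 0.409 = 1.79 V.
Assume saturation: I_D = ½ k_p V_ov² = 0.5 × 3.7 × 1.79² = 5.93 mA, giving V_SD = V_DD − I_D R_D = 15.6 − 5.93 × 6.04 = -20.2 V.
But -20.2 V < V_ov = 1.79 V, so the device is actually in triode.
In triode I_D = k_p[V_ov V_SD − ½ V_SD²] and I_D = (V_DD − V_SD)/R_D. Equating: 11.2 V_SD² − 41.03 V_SD + 15.6 = 0, giving V_SD = 0.431 V (the root below V_ov).
I_D = (15.6 − 0.431) / 6.04 = 2.51 mA.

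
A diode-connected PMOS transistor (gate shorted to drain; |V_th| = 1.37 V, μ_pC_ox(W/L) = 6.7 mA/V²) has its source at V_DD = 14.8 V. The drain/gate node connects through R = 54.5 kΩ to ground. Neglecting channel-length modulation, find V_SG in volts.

With gate tied to drain, V_SG = V_SD ≥ V_SG − |V_th|, so the device is in saturation.
KCL at the drain: ½ k_p (V_SG − |V_th|)² = (V_DD − V_SG)/R.
Let x = V_SG − 1.37. Then 183 x² + x − 13.43 = 0, giving x = 0.268 V (positive root), so V_SG = 1.64 V.
I_D = (V_DD − V_SG)/R = (14.8 − 1.64) / 54.5 = 0.241 mA.

V_SG = 1.64 V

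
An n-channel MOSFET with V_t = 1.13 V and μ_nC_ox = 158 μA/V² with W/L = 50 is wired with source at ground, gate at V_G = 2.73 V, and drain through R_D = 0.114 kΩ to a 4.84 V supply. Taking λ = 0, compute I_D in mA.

V_GS = V_G = 2.73 V, so V_ov = 2.73 − 1.13 = 1.6 V.
k_n = μ_nC_ox · (W/L) = 7.9 mA/V².
Assume saturation: I_D = ½ k_n V_ov² = 0.5 × 7.9 × 1.6² = 10.1 mA, giving V_DS = V_DD − I_D R_D = 4.84 − 10.1 × 0.114 = 3.69 V.
V_DS = 3.69 V ≥ V_ov = 1.6 V, confirming saturation.

I_D = 10.1 mA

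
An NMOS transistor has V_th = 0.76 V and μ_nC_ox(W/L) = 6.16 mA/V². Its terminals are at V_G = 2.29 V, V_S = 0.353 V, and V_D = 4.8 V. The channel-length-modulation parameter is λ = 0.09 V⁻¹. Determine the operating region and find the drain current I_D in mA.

Saturation; I_D = 5.97 mA

V_GS = V_G − V_S = 2.29 − 0.353 = 1.94 V; V_DS = V_D − V_S = 4.8 − 0.353 = 4.45 V.
V_ov = V_GS − V_th = 1.94 − 0.76 = 1.18 V.
Since V_DS = 4.45 V ≥ V_ov = 1.18 V, the device is in saturation.
I_D = ½ k_n V_ov² (1 + λ V_DS) = 0.5 × 6.16 × 1.18² × (1 + 0.09 × 4.45) = 5.97 mA.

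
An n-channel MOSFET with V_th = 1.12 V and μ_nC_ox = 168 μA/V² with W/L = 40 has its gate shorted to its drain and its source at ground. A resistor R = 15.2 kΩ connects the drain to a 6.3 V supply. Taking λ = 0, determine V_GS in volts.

V_GS = 1.43 V

With gate tied to drain, V_GS = V_DS ≥ V_GS − V_th, so the device is in saturation.
k_n = μ_nC_ox · (W/L) = 6.72 mA/V².
KCL at the drain: ½ k_n (V_GS − V_th)² = (V_DD − V_GS)/R.
Let x = V_GS − 1.12. Then 51.1 x² + x − 5.18 = 0, giving x = 0.309 V (positive root), so V_GS = 1.43 V.
I_D = (V_DD − V_GS)/R = (6.3 − 1.43) / 15.2 = 0.32 mA.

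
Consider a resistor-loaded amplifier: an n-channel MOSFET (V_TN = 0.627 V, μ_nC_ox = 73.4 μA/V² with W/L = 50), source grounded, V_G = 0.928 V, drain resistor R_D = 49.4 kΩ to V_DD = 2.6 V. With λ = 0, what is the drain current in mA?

V_GS = V_G = 0.928 V, so V_ov = 0.928 − 0.627 = 0.301 V.
k_n = μ_nC_ox · (W/L) = 3.67 mA/V².
Assume saturation: I_D = ½ k_n V_ov² = 0.5 × 3.67 × 0.301² = 0.166 mA, giving V_DS = V_DD − I_D R_D = 2.6 − 0.166 × 49.4 = -5.61 V.
But -5.61 V < V_ov = 0.301 V, so the device is actually in triode.
In triode I_D = k_n[V_ov V_DS − ½ V_DS²] and I_D = (V_DD − V_DS)/R_D. Equating: 90.6 V_DS² − 55.57 V_DS + 2.6 = 0, giving V_DS = 0.051 V (the root below V_ov).
I_D = (2.6 − 0.051) / 49.4 = 0.0516 mA.

I_D = 0.0516 mA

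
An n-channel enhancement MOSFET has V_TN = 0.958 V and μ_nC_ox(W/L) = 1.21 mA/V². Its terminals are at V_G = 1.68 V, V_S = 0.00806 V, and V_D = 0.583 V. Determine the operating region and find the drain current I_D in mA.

V_GS = V_G − V_S = 1.68 − 0.00806 = 1.67 V; V_DS = V_D − V_S = 0.583 − 0.00806 = 0.575 V.
V_ov = V_GS − V_TN = 1.67 − 0.958 = 0.714 V.
Since V_DS = 0.575 V < V_ov = 0.714 V, the device is in the triode region.
I_D = k_n [V_ov · V_DS − ½ V_DS²] = 1.21 × [0.714 × 0.575 − 0.5 × 0.575²] = 0.297 mA.

Triode; I_D = 0.297 mA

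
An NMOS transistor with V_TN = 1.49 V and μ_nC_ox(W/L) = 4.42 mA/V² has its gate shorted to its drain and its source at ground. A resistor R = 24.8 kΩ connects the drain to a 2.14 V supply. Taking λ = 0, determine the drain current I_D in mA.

With gate tied to drain, V_GS = V_DS ≥ V_GS − V_TN, so the device is in saturation.
KCL at the drain: ½ k_n (V_GS − V_TN)² = (V_DD − V_GS)/R.
Let x = V_GS − 1.49. Then 54.8 x² + x − 0.65 = 0, giving x = 0.1 V (positive root), so V_GS = 1.59 V.
I_D = (V_DD − V_GS)/R = (2.14 − 1.59) / 24.8 = 0.0222 mA.

I_D = 0.0222 mA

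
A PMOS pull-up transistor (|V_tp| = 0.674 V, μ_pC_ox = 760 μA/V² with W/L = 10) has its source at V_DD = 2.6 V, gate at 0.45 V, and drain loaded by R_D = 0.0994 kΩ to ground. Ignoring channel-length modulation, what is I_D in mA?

V_SG = V_DD − V_G = 2.6 − 0.45 = 2.15 V, so V_ov = 2.15 − 0.674 = 1.48 V.
k_p = μ_pC_ox · (W/L) = 7.6 mA/V².
Assume saturation: I_D = ½ k_p V_ov² = 0.5 × 7.6 × 1.48² = 8.28 mA, giving V_SD = V_DD − I_D R_D = 2.6 − 8.28 × 0.0994 = 1.78 V.
V_SD = 1.78 V ≥ V_ov = 1.48 V, confirming saturation.

I_D = 8.28 mA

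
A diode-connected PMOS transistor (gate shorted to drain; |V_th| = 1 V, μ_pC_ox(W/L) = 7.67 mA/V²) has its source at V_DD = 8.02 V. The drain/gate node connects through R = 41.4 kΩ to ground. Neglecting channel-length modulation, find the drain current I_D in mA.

With gate tied to drain, V_SG = V_SD ≥ V_SG − |V_th|, so the device is in saturation.
KCL at the drain: ½ k_p (V_SG − |V_th|)² = (V_DD − V_SG)/R.
Let x = V_SG − 1. Then 159 x² + x − 7.02 = 0, giving x = 0.207 V (positive root), so V_SG = 1.21 V.
I_D = (V_DD − V_SG)/R = (8.02 − 1.21) / 41.4 = 0.165 mA.

I_D = 0.165 mA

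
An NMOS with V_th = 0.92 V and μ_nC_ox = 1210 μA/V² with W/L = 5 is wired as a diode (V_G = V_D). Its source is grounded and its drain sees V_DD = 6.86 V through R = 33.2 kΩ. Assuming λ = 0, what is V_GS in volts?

With gate tied to drain, V_GS = V_DS ≥ V_GS − V_th, so the device is in saturation.
k_n = μ_nC_ox · (W/L) = 6.05 mA/V².
KCL at the drain: ½ k_n (V_GS − V_th)² = (V_DD − V_GS)/R.
Let x = V_GS − 0.92. Then 100 x² + x − 5.94 = 0, giving x = 0.238 V (positive root), so V_GS = 1.16 V.
I_D = (V_DD − V_GS)/R = (6.86 − 1.16) / 33.2 = 0.172 mA.

V_GS = 1.16 V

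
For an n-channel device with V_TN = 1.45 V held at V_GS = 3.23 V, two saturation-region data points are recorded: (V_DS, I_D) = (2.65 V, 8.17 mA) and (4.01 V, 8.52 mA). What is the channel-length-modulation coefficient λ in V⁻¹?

λ = 0.0344 V⁻¹

With V_GS fixed, I_D ∝ (1 + λ V_DS) in saturation, so I_D2/I_D1 = (1 + λ V_DS2)/(1 + λ V_DS1).
8.52/8.17 = 1.043 = (1 + 4.01 λ)/(1 + 2.65 λ).
Solving: λ (I_D1 V_DS2 − I_D2 V_DS1) = I_D2 − I_D1, so λ = (8.52 − 8.17) / (8.17 × 4.01 − 8.52 × 2.65) = 0.35 / 10.2 = 0.0344 V⁻¹.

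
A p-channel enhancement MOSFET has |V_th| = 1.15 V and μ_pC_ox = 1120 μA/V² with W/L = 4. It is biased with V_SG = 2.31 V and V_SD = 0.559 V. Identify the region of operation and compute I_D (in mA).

Triode; I_D = 2.21 mA

k_p = μ_pC_ox · (W/L) = 4.48 mA/V².
V_ov = V_SG − |V_th| = 2.31 − 1.15 = 1.16 V.
Since V_SD = 0.559 V < V_ov = 1.16 V, the device is in the triode region.
I_D = k_p [V_ov · V_SD − ½ V_SD²] = 4.48 × [1.16 × 0.559 − 0.5 × 0.559²] = 2.21 mA.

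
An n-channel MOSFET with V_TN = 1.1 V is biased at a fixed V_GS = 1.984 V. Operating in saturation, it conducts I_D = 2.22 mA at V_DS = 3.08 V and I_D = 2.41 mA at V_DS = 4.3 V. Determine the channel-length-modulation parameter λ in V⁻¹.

λ = 0.0895 V⁻¹

With V_GS fixed, I_D ∝ (1 + λ V_DS) in saturation, so I_D2/I_D1 = (1 + λ V_DS2)/(1 + λ V_DS1).
2.41/2.22 = 1.086 = (1 + 4.3 λ)/(1 + 3.08 λ).
Solving: λ (I_D1 V_DS2 − I_D2 V_DS1) = I_D2 − I_D1, so λ = (2.41 − 2.22) / (2.22 × 4.3 − 2.41 × 3.08) = 0.19 / 2.12 = 0.0895 V⁻¹.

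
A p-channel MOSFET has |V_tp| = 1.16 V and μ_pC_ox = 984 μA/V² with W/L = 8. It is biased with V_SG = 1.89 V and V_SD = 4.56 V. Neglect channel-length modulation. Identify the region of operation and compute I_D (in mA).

Saturation; I_D = 2.10 mA

k_p = μ_pC_ox · (W/L) = 7.872 mA/V².
V_ov = V_SG − |V_tp| = 1.89 − 1.16 = 0.73 V.
Since V_SD = 4.56 V ≥ V_ov = 0.73 V, the device is in saturation.
I_D = ½ k_p V_ov² = 0.5 × 7.872 × 0.73² = 2.1 mA.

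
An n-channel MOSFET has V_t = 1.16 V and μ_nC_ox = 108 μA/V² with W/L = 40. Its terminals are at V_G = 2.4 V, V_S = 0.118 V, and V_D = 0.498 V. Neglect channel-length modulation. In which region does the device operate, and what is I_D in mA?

V_GS = V_G − V_S = 2.4 − 0.118 = 2.28 V; V_DS = V_D − V_S = 0.498 − 0.118 = 0.38 V.
k_n = μ_nC_ox · (W/L) = 4.32 mA/V².
V_ov = V_GS − V_t = 2.28 − 1.16 = 1.12 V.
Since V_DS = 0.38 V < V_ov = 1.12 V, the device is in the triode region.
I_D = k_n [V_ov · V_DS − ½ V_DS²] = 4.32 × [1.12 × 0.38 − 0.5 × 0.38²] = 1.53 mA.

Triode; I_D = 1.53 mA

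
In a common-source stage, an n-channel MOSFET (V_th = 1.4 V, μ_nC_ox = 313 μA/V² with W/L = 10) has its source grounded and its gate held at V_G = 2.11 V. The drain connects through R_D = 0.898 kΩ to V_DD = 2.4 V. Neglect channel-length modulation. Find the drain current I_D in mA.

I_D = 0.789 mA

V_GS = V_G = 2.11 V, so V_ov = 2.11 − 1.4 = 0.71 V.
k_n = μ_nC_ox · (W/L) = 3.13 mA/V².
Assume saturation: I_D = ½ k_n V_ov² = 0.5 × 3.13 × 0.71² = 0.789 mA, giving V_DS = V_DD − I_D R_D = 2.4 − 0.789 × 0.898 = 1.69 V.
V_DS = 1.69 V ≥ V_ov = 0.71 V, confirming saturation.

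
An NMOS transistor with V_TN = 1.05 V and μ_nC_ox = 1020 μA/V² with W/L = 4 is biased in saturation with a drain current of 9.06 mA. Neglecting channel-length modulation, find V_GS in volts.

V_GS = 3.16 V

k_n = μ_nC_ox · (W/L) = 4.08 mA/V².
In saturation I_D = ½ k_n (V_GS − V_TN)², so V_GS − V_TN = √(2 I_D / k_n) = √(2 × 9.06 / 4.08) = 2.11 V.
V_GS = 1.05 + 2.11 = 3.16 V.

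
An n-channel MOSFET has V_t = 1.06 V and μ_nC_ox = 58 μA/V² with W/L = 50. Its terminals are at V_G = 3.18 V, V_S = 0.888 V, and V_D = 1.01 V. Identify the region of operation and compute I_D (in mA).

Triode; I_D = 0.414 mA

V_GS = V_G − V_S = 3.18 − 0.888 = 2.29 V; V_DS = V_D − V_S = 1.01 − 0.888 = 0.122 V.
k_n = μ_nC_ox · (W/L) = 2.9 mA/V².
V_ov = V_GS − V_t = 2.29 − 1.06 = 1.23 V.
Since V_DS = 0.122 V < V_ov = 1.23 V, the device is in the triode region.
I_D = k_n [V_ov · V_DS − ½ V_DS²] = 2.9 × [1.23 × 0.122 − 0.5 × 0.122²] = 0.414 mA.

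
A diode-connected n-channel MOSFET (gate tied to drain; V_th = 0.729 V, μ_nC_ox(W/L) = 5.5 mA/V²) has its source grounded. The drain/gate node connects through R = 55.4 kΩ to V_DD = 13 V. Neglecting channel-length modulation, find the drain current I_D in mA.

With gate tied to drain, V_GS = V_DS ≥ V_GS − V_th, so the device is in saturation.
KCL at the drain: ½ k_n (V_GS − V_th)² = (V_DD − V_GS)/R.
Let x = V_GS − 0.729. Then 152 x² + x − 12.27 = 0, giving x = 0.281 V (positive root), so V_GS = 1.01 V.
I_D = (V_DD − V_GS)/R = (13 − 1.01) / 55.4 = 0.216 mA.

I_D = 0.216 mA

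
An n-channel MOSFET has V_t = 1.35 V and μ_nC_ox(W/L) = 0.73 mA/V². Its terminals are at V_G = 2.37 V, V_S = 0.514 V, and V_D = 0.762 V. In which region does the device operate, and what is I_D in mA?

Triode; I_D = 0.0692 mA

V_GS = V_G − V_S = 2.37 − 0.514 = 1.86 V; V_DS = V_D − V_S = 0.762 − 0.514 = 0.248 V.
V_ov = V_GS − V_t = 1.86 − 1.35 = 0.506 V.
Since V_DS = 0.248 V < V_ov = 0.506 V, the device is in the triode region.
I_D = k_n [V_ov · V_DS − ½ V_DS²] = 0.73 × [0.506 × 0.248 − 0.5 × 0.248²] = 0.0692 mA.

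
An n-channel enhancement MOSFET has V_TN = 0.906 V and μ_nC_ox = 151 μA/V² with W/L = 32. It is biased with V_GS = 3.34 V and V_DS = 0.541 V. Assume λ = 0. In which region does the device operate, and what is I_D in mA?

k_n = μ_nC_ox · (W/L) = 4.832 mA/V².
V_ov = V_GS − V_TN = 3.34 − 0.906 = 2.43 V.
Since V_DS = 0.541 V < V_ov = 2.43 V, the device is in the triode region.
I_D = k_n [V_ov · V_DS − ½ V_DS²] = 4.832 × [2.43 × 0.541 − 0.5 × 0.541²] = 5.66 mA.

Triode; I_D = 5.66 mA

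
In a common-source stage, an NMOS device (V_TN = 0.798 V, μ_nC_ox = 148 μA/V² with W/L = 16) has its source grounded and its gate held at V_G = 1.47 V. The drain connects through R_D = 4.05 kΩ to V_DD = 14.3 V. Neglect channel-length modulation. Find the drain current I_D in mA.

I_D = 0.535 mA

V_GS = V_G = 1.47 V, so V_ov = 1.47 − 0.798 = 0.672 V.
k_n = μ_nC_ox · (W/L) = 2.368 mA/V².
Assume saturation: I_D = ½ k_n V_ov² = 0.5 × 2.368 × 0.672² = 0.535 mA, giving V_DS = V_DD − I_D R_D = 14.3 − 0.535 × 4.05 = 12.1 V.
V_DS = 12.1 V ≥ V_ov = 0.672 V, confirming saturation.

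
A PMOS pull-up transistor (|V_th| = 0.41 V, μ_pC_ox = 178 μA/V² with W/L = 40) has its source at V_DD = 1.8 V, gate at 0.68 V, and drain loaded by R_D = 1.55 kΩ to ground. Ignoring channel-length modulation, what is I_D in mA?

I_D = 1.01 mA

V_SG = V_DD − V_G = 1.8 − 0.68 = 1.12 V, so V_ov = 1.12 − 0.41 = 0.71 V.
k_p = μ_pC_ox · (W/L) = 7.12 mA/V².
Assume saturation: I_D = ½ k_p V_ov² = 0.5 × 7.12 × 0.71² = 1.79 mA, giving V_SD = V_DD − I_D R_D = 1.8 − 1.79 × 1.55 = -0.982 V.
But -0.982 V < V_ov = 0.71 V, so the device is actually in triode.
In triode I_D = k_p[V_ov V_SD − ½ V_SD²] and I_D = (V_DD − V_SD)/R_D. Equating: 5.52 V_SD² − 8.836 V_SD + 1.8 = 0, giving V_SD = 0.24 V (the root below V_ov).
I_D = (1.8 − 0.24) / 1.55 = 1.01 mA.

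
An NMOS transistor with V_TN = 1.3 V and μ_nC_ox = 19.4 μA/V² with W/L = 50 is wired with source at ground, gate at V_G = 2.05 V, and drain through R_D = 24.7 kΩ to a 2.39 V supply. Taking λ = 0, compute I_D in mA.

V_GS = V_G = 2.05 V, so V_ov = 2.05 − 1.3 = 0.75 V.
k_n = μ_nC_ox · (W/L) = 0.97 mA/V².
Assume saturation: I_D = ½ k_n V_ov² = 0.5 × 0.97 × 0.75² = 0.273 mA, giving V_DS = V_DD − I_D R_D = 2.39 − 0.273 × 24.7 = -4.35 V.
But -4.35 V < V_ov = 0.75 V, so the device is actually in triode.
In triode I_D = k_n[V_ov V_DS − ½ V_DS²] and I_D = (V_DD − V_DS)/R_D. Equating: 12 V_DS² − 18.97 V_DS + 2.39 = 0, giving V_DS = 0.138 V (the root below V_ov).
I_D = (2.39 − 0.138) / 24.7 = 0.0912 mA.

I_D = 0.0912 mA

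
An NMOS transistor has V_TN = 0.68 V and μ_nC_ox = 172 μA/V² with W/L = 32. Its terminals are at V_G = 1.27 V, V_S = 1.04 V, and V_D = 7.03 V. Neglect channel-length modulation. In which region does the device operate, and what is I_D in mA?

Cutoff; I_D = 0 mA

V_GS = V_G − V_S = 1.27 − 1.04 = 0.23 V; V_DS = V_D − V_S = 7.03 − 1.04 = 5.99 V.
V_GS = 0.23 V < V_TN = 0.68 V, so the transistor is in cutoff.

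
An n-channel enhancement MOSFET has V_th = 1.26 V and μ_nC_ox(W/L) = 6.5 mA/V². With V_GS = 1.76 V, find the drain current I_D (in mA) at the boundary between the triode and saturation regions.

At the boundary V_DS = V_ov = V_GS − V_th = 1.76 − 1.26 = 0.5 V.
I_D = ½ k_n V_ov² = 0.5 × 6.5 × 0.5² = 0.812 mA.

I_D = 0.812 mA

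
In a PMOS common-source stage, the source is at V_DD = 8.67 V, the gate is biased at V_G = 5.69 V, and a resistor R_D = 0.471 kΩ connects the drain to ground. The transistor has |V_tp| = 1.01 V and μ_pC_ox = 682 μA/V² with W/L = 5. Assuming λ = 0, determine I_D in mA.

I_D = 6.62 mA

V_SG = V_DD − V_G = 8.67 − 5.69 = 2.98 V, so V_ov = 2.98 − 1.01 = 1.97 V.
k_p = μ_pC_ox · (W/L) = 3.41 mA/V².
Assume saturation: I_D = ½ k_p V_ov² = 0.5 × 3.41 × 1.97² = 6.62 mA, giving V_SD = V_DD − I_D R_D = 8.67 − 6.62 × 0.471 = 5.55 V.
V_SD = 5.55 V ≥ V_ov = 1.97 V, confirming saturation.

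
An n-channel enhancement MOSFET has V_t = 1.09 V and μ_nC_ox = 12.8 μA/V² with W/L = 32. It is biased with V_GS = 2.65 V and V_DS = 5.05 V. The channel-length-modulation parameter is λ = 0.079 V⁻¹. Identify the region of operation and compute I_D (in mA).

k_n = μ_nC_ox · (W/L) = 0.4096 mA/V².
V_ov = V_GS − V_t = 2.65 − 1.09 = 1.56 V.
Since V_DS = 5.05 V ≥ V_ov = 1.56 V, the device is in saturation.
I_D = ½ k_n V_ov² (1 + λ V_DS) = 0.5 × 0.4096 × 1.56² × (1 + 0.079 × 5.05) = 0.697 mA.

Saturation; I_D = 0.697 mA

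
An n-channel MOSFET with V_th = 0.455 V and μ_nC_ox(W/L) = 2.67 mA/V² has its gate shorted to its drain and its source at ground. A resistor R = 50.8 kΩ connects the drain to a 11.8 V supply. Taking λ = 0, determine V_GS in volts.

V_GS = 0.857 V

With gate tied to drain, V_GS = V_DS ≥ V_GS − V_th, so the device is in saturation.
KCL at the drain: ½ k_n (V_GS − V_th)² = (V_DD − V_GS)/R.
Let x = V_GS − 0.455. Then 67.8 x² + x − 11.35 = 0, giving x = 0.402 V (positive root), so V_GS = 0.857 V.
I_D = (V_DD − V_GS)/R = (11.8 − 0.857) / 50.8 = 0.215 mA.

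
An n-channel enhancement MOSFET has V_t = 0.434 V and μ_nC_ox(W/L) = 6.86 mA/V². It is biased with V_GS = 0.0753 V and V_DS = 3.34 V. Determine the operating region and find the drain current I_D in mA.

Cutoff; I_D = 0 mA

V_GS = 0.0753 V < V_t = 0.434 V, so the transistor is in cutoff.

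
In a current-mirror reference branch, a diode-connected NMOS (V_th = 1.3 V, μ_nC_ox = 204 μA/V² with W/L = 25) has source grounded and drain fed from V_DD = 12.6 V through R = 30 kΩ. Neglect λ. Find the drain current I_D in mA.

I_D = 0.364 mA

With gate tied to drain, V_GS = V_DS ≥ V_GS − V_th, so the device is in saturation.
k_n = μ_nC_ox · (W/L) = 5.1 mA/V².
KCL at the drain: ½ k_n (V_GS − V_th)² = (V_DD − V_GS)/R.
Let x = V_GS − 1.3. Then 76.5 x² + x − 11.3 = 0, giving x = 0.378 V (positive root), so V_GS = 1.68 V.
I_D = (V_DD − V_GS)/R = (12.6 − 1.68) / 30 = 0.364 mA.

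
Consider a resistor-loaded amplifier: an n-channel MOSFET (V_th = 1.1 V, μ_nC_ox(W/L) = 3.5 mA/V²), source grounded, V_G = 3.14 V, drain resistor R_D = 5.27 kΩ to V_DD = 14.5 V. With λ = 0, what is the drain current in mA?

V_GS = V_G = 3.14 V, so V_ov = 3.14 − 1.1 = 2.04 V.
Assume saturation: I_D = ½ k_n V_ov² = 0.5 × 3.5 × 2.04² = 7.28 mA, giving V_DS = V_DD − I_D R_D = 14.5 − 7.28 × 5.27 = -23.9 V.
But -23.9 V < V_ov = 2.04 V, so the device is actually in triode.
In triode I_D = k_n[V_ov V_DS − ½ V_DS²] and I_D = (V_DD − V_DS)/R_D. Equating: 9.22 V_DS² − 38.63 V_DS + 14.5 = 0, giving V_DS = 0.417 V (the root below V_ov).
I_D = (14.5 − 0.417) / 5.27 = 2.67 mA.

I_D = 2.67 mA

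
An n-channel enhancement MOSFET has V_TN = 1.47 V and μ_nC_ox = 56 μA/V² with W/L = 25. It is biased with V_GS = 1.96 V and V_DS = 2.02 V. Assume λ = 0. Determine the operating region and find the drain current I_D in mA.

Saturation; I_D = 0.168 mA

k_n = μ_nC_ox · (W/L) = 1.4 mA/V².
V_ov = V_GS − V_TN = 1.96 − 1.47 = 0.49 V.
Since V_DS = 2.02 V ≥ V_ov = 0.49 V, the device is in saturation.
I_D = ½ k_n V_ov² = 0.5 × 1.4 × 0.49² = 0.168 mA.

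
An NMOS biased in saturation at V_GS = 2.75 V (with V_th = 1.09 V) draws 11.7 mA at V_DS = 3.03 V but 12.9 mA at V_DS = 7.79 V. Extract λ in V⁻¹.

λ = 0.0231 V⁻¹

With V_GS fixed, I_D ∝ (1 + λ V_DS) in saturation, so I_D2/I_D1 = (1 + λ V_DS2)/(1 + λ V_DS1).
12.9/11.7 = 1.103 = (1 + 7.79 λ)/(1 + 3.03 λ).
Solving: λ (I_D1 V_DS2 − I_D2 V_DS1) = I_D2 − I_D1, so λ = (12.9 − 11.7) / (11.7 × 7.79 − 12.9 × 3.03) = 1.2 / 52.1 = 0.0231 V⁻¹.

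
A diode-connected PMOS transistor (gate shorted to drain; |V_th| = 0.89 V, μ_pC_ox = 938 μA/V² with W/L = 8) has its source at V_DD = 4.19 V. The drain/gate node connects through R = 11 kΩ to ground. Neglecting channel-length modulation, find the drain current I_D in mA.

I_D = 0.275 mA

With gate tied to drain, V_SG = V_SD ≥ V_SG − |V_th|, so the device is in saturation.
k_p = μ_pC_ox · (W/L) = 7.504 mA/V².
KCL at the drain: ½ k_p (V_SG − |V_th|)² = (V_DD − V_SG)/R.
Let x = V_SG − 0.89. Then 41.3 x² + x − 3.3 = 0, giving x = 0.271 V (positive root), so V_SG = 1.16 V.
I_D = (V_DD − V_SG)/R = (4.19 − 1.16) / 11 = 0.275 mA.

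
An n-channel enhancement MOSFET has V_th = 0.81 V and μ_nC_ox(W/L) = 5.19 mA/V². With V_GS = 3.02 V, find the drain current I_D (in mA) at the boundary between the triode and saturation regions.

At the boundary V_DS = V_ov = V_GS − V_th = 3.02 − 0.81 = 2.21 V.
I_D = ½ k_n V_ov² = 0.5 × 5.19 × 2.21² = 12.7 mA.

I_D = 12.7 mA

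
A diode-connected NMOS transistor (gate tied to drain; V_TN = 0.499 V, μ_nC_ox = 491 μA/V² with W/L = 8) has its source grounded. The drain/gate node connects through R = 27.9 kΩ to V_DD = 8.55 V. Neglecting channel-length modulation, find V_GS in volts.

V_GS = 0.873 V

With gate tied to drain, V_GS = V_DS ≥ V_GS − V_TN, so the device is in saturation.
k_n = μ_nC_ox · (W/L) = 3.928 mA/V².
KCL at the drain: ½ k_n (V_GS − V_TN)² = (V_DD − V_GS)/R.
Let x = V_GS − 0.499. Then 54.8 x² + x − 8.051 = 0, giving x = 0.374 V (positive root), so V_GS = 0.873 V.
I_D = (V_DD − V_GS)/R = (8.55 − 0.873) / 27.9 = 0.275 mA.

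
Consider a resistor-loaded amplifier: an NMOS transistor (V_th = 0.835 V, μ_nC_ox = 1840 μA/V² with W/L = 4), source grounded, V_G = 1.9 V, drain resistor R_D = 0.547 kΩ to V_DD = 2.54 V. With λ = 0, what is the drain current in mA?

I_D = 3.49 mA

V_GS = V_G = 1.9 V, so V_ov = 1.9 − 0.835 = 1.06 V.
k_n = μ_nC_ox · (W/L) = 7.36 mA/V².
Assume saturation: I_D = ½ k_n V_ov² = 0.5 × 7.36 × 1.06² = 4.17 mA, giving V_DS = V_DD − I_D R_D = 2.54 − 4.17 × 0.547 = 0.257 V.
But 0.257 V < V_ov = 1.06 V, so the device is actually in triode.
In triode I_D = k_n[V_ov V_DS − ½ V_DS²] and I_D = (V_DD − V_DS)/R_D. Equating: 2.01 V_DS² − 5.288 V_DS + 2.54 = 0, giving V_DS = 0.633 V (the root below V_ov).
I_D = (2.54 − 0.633) / 0.547 = 3.49 mA.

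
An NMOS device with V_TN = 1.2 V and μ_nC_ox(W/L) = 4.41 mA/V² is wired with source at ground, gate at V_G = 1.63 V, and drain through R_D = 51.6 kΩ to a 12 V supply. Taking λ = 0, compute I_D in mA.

I_D = 0.230 mA

V_GS = V_G = 1.63 V, so V_ov = 1.63 − 1.2 = 0.43 V.
Assume saturation: I_D = ½ k_n V_ov² = 0.5 × 4.41 × 0.43² = 0.408 mA, giving V_DS = V_DD − I_D R_D = 12 − 0.408 × 51.6 = -9.04 V.
But -9.04 V < V_ov = 0.43 V, so the device is actually in triode.
In triode I_D = k_n[V_ov V_DS − ½ V_DS²] and I_D = (V_DD − V_DS)/R_D. Equating: 114 V_DS² − 98.85 V_DS + 12 = 0, giving V_DS = 0.146 V (the root below V_ov).
I_D = (12 − 0.146) / 51.6 = 0.23 mA.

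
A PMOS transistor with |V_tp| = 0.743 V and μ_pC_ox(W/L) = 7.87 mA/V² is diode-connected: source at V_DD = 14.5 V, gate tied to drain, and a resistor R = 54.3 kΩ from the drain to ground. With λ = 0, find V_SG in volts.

V_SG = 0.994 V

With gate tied to drain, V_SG = V_SD ≥ V_SG − |V_tp|, so the device is in saturation.
KCL at the drain: ½ k_p (V_SG − |V_tp|)² = (V_DD − V_SG)/R.
Let x = V_SG − 0.743. Then 214 x² + x − 13.76 = 0, giving x = 0.251 V (positive root), so V_SG = 0.994 V.
I_D = (V_DD − V_SG)/R = (14.5 − 0.994) / 54.3 = 0.249 mA.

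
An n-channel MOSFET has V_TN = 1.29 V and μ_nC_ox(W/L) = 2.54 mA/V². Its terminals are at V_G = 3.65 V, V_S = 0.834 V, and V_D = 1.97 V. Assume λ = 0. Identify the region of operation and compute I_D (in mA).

V_GS = V_G − V_S = 3.65 − 0.834 = 2.82 V; V_DS = V_D − V_S = 1.97 − 0.834 = 1.14 V.
V_ov = V_GS − V_TN = 2.82 − 1.29 = 1.53 V.
Since V_DS = 1.14 V < V_ov = 1.53 V, the device is in the triode region.
I_D = k_n [V_ov · V_DS − ½ V_DS²] = 2.54 × [1.53 × 1.14 − 0.5 × 1.14²] = 2.76 mA.

Triode; I_D = 2.76 mA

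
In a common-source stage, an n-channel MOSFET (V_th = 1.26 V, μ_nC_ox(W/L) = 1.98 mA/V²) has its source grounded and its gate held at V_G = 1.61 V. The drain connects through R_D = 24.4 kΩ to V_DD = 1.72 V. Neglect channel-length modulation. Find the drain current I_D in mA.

I_D = 0.0658 mA

V_GS = V_G = 1.61 V, so V_ov = 1.61 − 1.26 = 0.35 V.
Assume saturation: I_D = ½ k_n V_ov² = 0.5 × 1.98 × 0.35² = 0.121 mA, giving V_DS = V_DD − I_D R_D = 1.72 − 0.121 × 24.4 = -1.24 V.
But -1.24 V < V_ov = 0.35 V, so the device is actually in triode.
In triode I_D = k_n[V_ov V_DS − ½ V_DS²] and I_D = (V_DD − V_DS)/R_D. Equating: 24.2 V_DS² − 17.91 V_DS + 1.72 = 0, giving V_DS = 0.113 V (the root below V_ov).
I_D = (1.72 − 0.113) / 24.4 = 0.0658 mA.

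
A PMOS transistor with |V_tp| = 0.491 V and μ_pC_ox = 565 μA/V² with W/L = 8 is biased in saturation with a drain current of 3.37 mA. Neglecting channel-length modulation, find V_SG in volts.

V_SG = 1.71 V

k_p = μ_pC_ox · (W/L) = 4.52 mA/V².
In saturation I_D = ½ k_p (V_SG − |V_tp|)², so V_SG − |V_tp| = √(2 I_D / k_p) = √(2 × 3.37 / 4.52) = 1.22 V.
V_SG = 0.491 + 1.22 = 1.71 V.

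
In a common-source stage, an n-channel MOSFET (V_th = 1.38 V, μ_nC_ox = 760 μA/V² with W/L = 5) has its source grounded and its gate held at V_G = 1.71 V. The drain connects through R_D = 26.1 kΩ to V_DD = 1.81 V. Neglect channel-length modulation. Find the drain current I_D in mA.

I_D = 0.0671 mA

V_GS = V_G = 1.71 V, so V_ov = 1.71 − 1.38 = 0.33 V.
k_n = μ_nC_ox · (W/L) = 3.8 mA/V².
Assume saturation: I_D = ½ k_n V_ov² = 0.5 × 3.8 × 0.33² = 0.207 mA, giving V_DS = V_DD − I_D R_D = 1.81 − 0.207 × 26.1 = -3.59 V.
But -3.59 V < V_ov = 0.33 V, so the device is actually in triode.
In triode I_D = k_n[V_ov V_DS − ½ V_DS²] and I_D = (V_DD − V_DS)/R_D. Equating: 49.6 V_DS² − 33.73 V_DS + 1.81 = 0, giving V_DS = 0.0587 V (the root below V_ov).
I_D = (1.81 − 0.0587) / 26.1 = 0.0671 mA.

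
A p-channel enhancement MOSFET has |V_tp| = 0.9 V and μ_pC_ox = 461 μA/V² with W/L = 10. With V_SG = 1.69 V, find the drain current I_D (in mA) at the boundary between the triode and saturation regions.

At the boundary V_SD = V_ov = V_SG − |V_tp| = 1.69 − 0.9 = 0.79 V.
k_p = μ_pC_ox · (W/L) = 4.61 mA/V².
I_D = ½ k_p V_ov² = 0.5 × 4.61 × 0.79² = 1.44 mA.

I_D = 1.44 mA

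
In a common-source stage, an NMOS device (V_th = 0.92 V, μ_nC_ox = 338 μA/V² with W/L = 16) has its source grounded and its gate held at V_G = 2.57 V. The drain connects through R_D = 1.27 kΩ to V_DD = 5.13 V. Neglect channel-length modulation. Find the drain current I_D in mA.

V_GS = V_G = 2.57 V, so V_ov = 2.57 − 0.92 = 1.65 V.
k_n = μ_nC_ox · (W/L) = 5.408 mA/V².
Assume saturation: I_D = ½ k_n V_ov² = 0.5 × 5.408 × 1.65² = 7.36 mA, giving V_DS = V_DD − I_D R_D = 5.13 − 7.36 × 1.27 = -4.22 V.
But -4.22 V < V_ov = 1.65 V, so the device is actually in triode.
In triode I_D = k_n[V_ov V_DS − ½ V_DS²] and I_D = (V_DD − V_DS)/R_D. Equating: 3.43 V_DS² − 12.33 V_DS + 5.13 = 0, giving V_DS = 0.48 V (the root below V_ov).
I_D = (5.13 − 0.48) / 1.27 = 3.66 mA.

I_D = 3.66 mA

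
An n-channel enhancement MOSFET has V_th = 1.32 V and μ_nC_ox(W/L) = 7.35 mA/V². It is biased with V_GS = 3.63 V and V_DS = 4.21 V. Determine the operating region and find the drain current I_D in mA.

Saturation; I_D = 19.6 mA

V_ov = V_GS − V_th = 3.63 − 1.32 = 2.31 V.
Since V_DS = 4.21 V ≥ V_ov = 2.31 V, the device is in saturation.
I_D = ½ k_n V_ov² = 0.5 × 7.35 × 2.31² = 19.6 mA.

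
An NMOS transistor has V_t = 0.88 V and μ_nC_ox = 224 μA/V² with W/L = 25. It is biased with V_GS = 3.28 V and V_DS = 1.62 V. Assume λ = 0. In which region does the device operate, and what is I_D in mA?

k_n = μ_nC_ox · (W/L) = 5.6 mA/V².
V_ov = V_GS − V_t = 3.28 − 0.88 = 2.4 V.
Since V_DS = 1.62 V < V_ov = 2.4 V, the device is in the triode region.
I_D = k_n [V_ov · V_DS − ½ V_DS²] = 5.6 × [2.4 × 1.62 − 0.5 × 1.62²] = 14.4 mA.

Triode; I_D = 14.4 mA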